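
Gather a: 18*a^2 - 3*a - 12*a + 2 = 18*a^2 - 15*a + 2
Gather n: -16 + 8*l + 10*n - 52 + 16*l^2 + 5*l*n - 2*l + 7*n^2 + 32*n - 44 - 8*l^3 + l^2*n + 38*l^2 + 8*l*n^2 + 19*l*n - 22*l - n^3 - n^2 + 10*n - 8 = -8*l^3 + 54*l^2 - 16*l - n^3 + n^2*(8*l + 6) + n*(l^2 + 24*l + 52) - 120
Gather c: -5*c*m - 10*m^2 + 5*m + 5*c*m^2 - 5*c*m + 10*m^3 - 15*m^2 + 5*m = c*(5*m^2 - 10*m) + 10*m^3 - 25*m^2 + 10*m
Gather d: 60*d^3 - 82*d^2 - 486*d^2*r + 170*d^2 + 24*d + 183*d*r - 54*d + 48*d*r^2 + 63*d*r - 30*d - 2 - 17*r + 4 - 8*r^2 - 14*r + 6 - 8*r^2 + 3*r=60*d^3 + d^2*(88 - 486*r) + d*(48*r^2 + 246*r - 60) - 16*r^2 - 28*r + 8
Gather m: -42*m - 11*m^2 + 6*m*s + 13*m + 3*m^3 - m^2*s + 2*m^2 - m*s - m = 3*m^3 + m^2*(-s - 9) + m*(5*s - 30)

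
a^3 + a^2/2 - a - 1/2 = (a - 1)*(a + 1/2)*(a + 1)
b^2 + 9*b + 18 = (b + 3)*(b + 6)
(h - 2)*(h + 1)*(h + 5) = h^3 + 4*h^2 - 7*h - 10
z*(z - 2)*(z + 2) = z^3 - 4*z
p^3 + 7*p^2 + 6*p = p*(p + 1)*(p + 6)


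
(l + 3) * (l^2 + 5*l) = l^3 + 8*l^2 + 15*l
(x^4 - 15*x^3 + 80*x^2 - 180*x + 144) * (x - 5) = x^5 - 20*x^4 + 155*x^3 - 580*x^2 + 1044*x - 720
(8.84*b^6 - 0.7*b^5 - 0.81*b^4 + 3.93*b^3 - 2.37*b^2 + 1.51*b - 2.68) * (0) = 0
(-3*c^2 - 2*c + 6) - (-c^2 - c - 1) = -2*c^2 - c + 7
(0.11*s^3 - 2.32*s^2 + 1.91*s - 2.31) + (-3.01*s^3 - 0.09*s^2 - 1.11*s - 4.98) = -2.9*s^3 - 2.41*s^2 + 0.8*s - 7.29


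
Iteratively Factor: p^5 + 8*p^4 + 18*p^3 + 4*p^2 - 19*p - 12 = (p + 1)*(p^4 + 7*p^3 + 11*p^2 - 7*p - 12) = (p + 1)*(p + 3)*(p^3 + 4*p^2 - p - 4) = (p + 1)*(p + 3)*(p + 4)*(p^2 - 1) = (p - 1)*(p + 1)*(p + 3)*(p + 4)*(p + 1)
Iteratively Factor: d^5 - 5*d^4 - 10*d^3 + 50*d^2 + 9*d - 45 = (d - 3)*(d^4 - 2*d^3 - 16*d^2 + 2*d + 15) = (d - 3)*(d + 1)*(d^3 - 3*d^2 - 13*d + 15) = (d - 3)*(d - 1)*(d + 1)*(d^2 - 2*d - 15) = (d - 5)*(d - 3)*(d - 1)*(d + 1)*(d + 3)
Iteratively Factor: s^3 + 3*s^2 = (s + 3)*(s^2) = s*(s + 3)*(s)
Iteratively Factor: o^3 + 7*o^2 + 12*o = (o)*(o^2 + 7*o + 12) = o*(o + 4)*(o + 3)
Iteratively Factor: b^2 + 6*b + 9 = (b + 3)*(b + 3)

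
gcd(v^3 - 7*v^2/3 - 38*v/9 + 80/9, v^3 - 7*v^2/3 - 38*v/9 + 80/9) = v^3 - 7*v^2/3 - 38*v/9 + 80/9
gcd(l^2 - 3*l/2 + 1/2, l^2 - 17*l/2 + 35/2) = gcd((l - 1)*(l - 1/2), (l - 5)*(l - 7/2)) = 1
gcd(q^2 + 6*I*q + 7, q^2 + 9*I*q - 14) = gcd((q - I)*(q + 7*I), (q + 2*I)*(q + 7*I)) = q + 7*I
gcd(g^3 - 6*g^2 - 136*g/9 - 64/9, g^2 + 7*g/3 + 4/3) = g + 4/3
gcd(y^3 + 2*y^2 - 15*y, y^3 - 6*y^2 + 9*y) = y^2 - 3*y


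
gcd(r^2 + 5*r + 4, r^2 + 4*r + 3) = r + 1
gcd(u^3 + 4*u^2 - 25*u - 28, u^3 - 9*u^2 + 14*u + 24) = u^2 - 3*u - 4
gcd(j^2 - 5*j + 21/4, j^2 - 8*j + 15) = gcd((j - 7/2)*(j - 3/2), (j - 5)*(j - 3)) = 1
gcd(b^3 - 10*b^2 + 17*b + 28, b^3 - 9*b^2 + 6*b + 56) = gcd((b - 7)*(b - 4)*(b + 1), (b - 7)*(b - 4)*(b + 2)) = b^2 - 11*b + 28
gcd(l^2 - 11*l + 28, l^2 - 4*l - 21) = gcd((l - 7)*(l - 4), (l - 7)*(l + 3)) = l - 7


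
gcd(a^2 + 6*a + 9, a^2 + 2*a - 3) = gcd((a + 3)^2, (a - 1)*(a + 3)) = a + 3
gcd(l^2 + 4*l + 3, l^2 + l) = l + 1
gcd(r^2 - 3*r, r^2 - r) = r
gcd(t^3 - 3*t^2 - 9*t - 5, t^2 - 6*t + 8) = 1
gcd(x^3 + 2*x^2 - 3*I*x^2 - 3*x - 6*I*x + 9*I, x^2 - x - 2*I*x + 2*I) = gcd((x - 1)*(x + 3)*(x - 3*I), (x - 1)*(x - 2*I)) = x - 1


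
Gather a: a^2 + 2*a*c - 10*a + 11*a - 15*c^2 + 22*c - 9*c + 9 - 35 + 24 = a^2 + a*(2*c + 1) - 15*c^2 + 13*c - 2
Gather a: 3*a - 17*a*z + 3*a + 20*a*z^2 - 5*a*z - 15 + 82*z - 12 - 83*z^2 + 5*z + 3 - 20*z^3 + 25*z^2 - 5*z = a*(20*z^2 - 22*z + 6) - 20*z^3 - 58*z^2 + 82*z - 24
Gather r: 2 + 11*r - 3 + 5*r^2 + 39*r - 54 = 5*r^2 + 50*r - 55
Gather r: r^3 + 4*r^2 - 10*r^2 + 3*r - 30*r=r^3 - 6*r^2 - 27*r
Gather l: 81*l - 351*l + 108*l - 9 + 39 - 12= 18 - 162*l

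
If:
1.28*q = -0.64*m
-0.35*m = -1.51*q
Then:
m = 0.00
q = 0.00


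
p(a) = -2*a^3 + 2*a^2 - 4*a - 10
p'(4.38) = -101.59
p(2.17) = -29.70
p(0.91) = -13.49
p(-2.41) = 39.25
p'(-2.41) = -48.49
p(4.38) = -157.21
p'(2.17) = -23.57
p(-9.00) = 1646.00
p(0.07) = -10.27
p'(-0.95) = -13.22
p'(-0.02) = -4.08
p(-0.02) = -9.92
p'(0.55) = -3.62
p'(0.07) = -3.75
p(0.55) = -11.93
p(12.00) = -3226.00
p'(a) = -6*a^2 + 4*a - 4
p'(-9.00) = -526.00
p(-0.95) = -2.68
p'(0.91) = -5.33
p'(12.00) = -820.00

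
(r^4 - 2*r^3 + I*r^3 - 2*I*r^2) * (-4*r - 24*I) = -4*r^5 + 8*r^4 - 28*I*r^4 + 24*r^3 + 56*I*r^3 - 48*r^2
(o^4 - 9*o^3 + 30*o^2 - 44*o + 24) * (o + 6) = o^5 - 3*o^4 - 24*o^3 + 136*o^2 - 240*o + 144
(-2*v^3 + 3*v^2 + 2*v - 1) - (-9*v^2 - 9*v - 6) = -2*v^3 + 12*v^2 + 11*v + 5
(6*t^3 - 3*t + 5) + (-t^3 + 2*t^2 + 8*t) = 5*t^3 + 2*t^2 + 5*t + 5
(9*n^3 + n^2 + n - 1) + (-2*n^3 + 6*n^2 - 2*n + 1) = 7*n^3 + 7*n^2 - n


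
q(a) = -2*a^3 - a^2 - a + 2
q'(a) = -6*a^2 - 2*a - 1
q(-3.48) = 77.66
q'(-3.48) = -66.70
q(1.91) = -17.49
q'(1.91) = -26.71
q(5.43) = -353.12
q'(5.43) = -188.77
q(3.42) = -93.12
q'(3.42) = -78.02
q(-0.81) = 3.22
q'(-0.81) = -3.32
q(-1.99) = 15.79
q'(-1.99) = -20.78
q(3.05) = -67.10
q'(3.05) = -62.92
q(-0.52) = 2.53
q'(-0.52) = -1.58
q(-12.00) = 3326.00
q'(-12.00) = -841.00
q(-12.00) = 3326.00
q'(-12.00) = -841.00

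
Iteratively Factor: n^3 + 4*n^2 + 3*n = (n)*(n^2 + 4*n + 3) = n*(n + 1)*(n + 3)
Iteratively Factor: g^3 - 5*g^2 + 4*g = (g)*(g^2 - 5*g + 4) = g*(g - 4)*(g - 1)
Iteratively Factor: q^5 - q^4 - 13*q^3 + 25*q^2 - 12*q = (q - 1)*(q^4 - 13*q^2 + 12*q) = q*(q - 1)*(q^3 - 13*q + 12) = q*(q - 3)*(q - 1)*(q^2 + 3*q - 4) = q*(q - 3)*(q - 1)^2*(q + 4)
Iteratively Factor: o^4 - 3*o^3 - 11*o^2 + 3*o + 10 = (o - 1)*(o^3 - 2*o^2 - 13*o - 10) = (o - 5)*(o - 1)*(o^2 + 3*o + 2) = (o - 5)*(o - 1)*(o + 2)*(o + 1)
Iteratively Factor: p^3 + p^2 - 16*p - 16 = (p - 4)*(p^2 + 5*p + 4) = (p - 4)*(p + 1)*(p + 4)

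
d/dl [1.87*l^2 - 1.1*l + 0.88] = 3.74*l - 1.1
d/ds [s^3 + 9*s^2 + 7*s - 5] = 3*s^2 + 18*s + 7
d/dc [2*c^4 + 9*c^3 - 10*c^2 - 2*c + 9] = 8*c^3 + 27*c^2 - 20*c - 2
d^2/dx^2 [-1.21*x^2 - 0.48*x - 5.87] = -2.42000000000000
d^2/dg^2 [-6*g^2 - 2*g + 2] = -12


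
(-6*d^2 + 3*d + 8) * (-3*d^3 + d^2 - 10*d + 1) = 18*d^5 - 15*d^4 + 39*d^3 - 28*d^2 - 77*d + 8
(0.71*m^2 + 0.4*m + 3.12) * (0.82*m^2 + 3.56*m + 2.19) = 0.5822*m^4 + 2.8556*m^3 + 5.5373*m^2 + 11.9832*m + 6.8328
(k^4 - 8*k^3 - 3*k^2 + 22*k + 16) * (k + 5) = k^5 - 3*k^4 - 43*k^3 + 7*k^2 + 126*k + 80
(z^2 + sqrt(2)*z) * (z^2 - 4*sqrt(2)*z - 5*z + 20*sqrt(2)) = z^4 - 5*z^3 - 3*sqrt(2)*z^3 - 8*z^2 + 15*sqrt(2)*z^2 + 40*z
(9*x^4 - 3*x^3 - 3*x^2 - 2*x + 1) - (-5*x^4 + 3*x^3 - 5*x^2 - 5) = 14*x^4 - 6*x^3 + 2*x^2 - 2*x + 6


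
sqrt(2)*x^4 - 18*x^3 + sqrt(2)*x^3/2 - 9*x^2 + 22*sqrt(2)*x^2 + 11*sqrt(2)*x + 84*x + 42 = (x - 7*sqrt(2))*(x - 3*sqrt(2))*(x + sqrt(2))*(sqrt(2)*x + sqrt(2)/2)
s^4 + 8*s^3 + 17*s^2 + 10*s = s*(s + 1)*(s + 2)*(s + 5)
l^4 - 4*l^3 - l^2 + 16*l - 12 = (l - 3)*(l - 2)*(l - 1)*(l + 2)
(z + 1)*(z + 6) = z^2 + 7*z + 6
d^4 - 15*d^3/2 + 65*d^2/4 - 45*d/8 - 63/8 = (d - 7/2)*(d - 3)*(d - 3/2)*(d + 1/2)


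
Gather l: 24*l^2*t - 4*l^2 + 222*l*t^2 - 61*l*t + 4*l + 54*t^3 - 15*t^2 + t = l^2*(24*t - 4) + l*(222*t^2 - 61*t + 4) + 54*t^3 - 15*t^2 + t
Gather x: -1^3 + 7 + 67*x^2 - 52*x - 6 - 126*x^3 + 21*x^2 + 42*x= -126*x^3 + 88*x^2 - 10*x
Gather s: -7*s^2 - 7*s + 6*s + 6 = -7*s^2 - s + 6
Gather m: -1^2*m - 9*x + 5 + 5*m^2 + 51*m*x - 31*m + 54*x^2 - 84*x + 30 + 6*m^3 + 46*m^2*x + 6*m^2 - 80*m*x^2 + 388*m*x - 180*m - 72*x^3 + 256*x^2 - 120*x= 6*m^3 + m^2*(46*x + 11) + m*(-80*x^2 + 439*x - 212) - 72*x^3 + 310*x^2 - 213*x + 35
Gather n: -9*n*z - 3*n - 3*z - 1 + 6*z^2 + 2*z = n*(-9*z - 3) + 6*z^2 - z - 1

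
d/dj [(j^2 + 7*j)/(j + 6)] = (j^2 + 12*j + 42)/(j^2 + 12*j + 36)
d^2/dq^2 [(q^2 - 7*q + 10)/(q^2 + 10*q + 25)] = 2*(125 - 17*q)/(q^4 + 20*q^3 + 150*q^2 + 500*q + 625)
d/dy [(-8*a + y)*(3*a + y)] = -5*a + 2*y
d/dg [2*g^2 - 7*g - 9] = 4*g - 7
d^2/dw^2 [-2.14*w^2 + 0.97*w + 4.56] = -4.28000000000000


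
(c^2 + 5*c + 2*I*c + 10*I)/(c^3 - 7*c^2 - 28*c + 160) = (c + 2*I)/(c^2 - 12*c + 32)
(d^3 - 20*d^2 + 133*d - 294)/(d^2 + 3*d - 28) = (d^3 - 20*d^2 + 133*d - 294)/(d^2 + 3*d - 28)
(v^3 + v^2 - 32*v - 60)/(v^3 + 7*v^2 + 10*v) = (v - 6)/v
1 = 1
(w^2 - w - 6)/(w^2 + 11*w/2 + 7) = 2*(w - 3)/(2*w + 7)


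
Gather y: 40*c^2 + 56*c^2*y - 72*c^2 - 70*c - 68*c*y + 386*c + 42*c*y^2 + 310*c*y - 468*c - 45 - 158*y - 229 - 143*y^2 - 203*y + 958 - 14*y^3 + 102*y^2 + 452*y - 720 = -32*c^2 - 152*c - 14*y^3 + y^2*(42*c - 41) + y*(56*c^2 + 242*c + 91) - 36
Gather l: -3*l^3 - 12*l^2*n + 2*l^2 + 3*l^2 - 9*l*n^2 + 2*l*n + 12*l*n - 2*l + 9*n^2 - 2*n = -3*l^3 + l^2*(5 - 12*n) + l*(-9*n^2 + 14*n - 2) + 9*n^2 - 2*n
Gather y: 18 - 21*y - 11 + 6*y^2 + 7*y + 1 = 6*y^2 - 14*y + 8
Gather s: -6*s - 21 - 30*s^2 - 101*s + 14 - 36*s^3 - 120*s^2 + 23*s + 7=-36*s^3 - 150*s^2 - 84*s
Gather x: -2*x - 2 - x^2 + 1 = -x^2 - 2*x - 1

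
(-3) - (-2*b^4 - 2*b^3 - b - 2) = 2*b^4 + 2*b^3 + b - 1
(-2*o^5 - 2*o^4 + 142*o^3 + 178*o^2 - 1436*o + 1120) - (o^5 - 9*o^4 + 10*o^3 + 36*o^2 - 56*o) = -3*o^5 + 7*o^4 + 132*o^3 + 142*o^2 - 1380*o + 1120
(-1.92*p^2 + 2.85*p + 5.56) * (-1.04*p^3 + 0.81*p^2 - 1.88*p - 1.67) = 1.9968*p^5 - 4.5192*p^4 + 0.1357*p^3 + 2.352*p^2 - 15.2123*p - 9.2852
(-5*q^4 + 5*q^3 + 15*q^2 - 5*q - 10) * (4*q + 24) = -20*q^5 - 100*q^4 + 180*q^3 + 340*q^2 - 160*q - 240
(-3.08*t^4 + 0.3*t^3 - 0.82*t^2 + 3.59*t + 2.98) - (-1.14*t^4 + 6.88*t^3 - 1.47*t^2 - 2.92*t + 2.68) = -1.94*t^4 - 6.58*t^3 + 0.65*t^2 + 6.51*t + 0.3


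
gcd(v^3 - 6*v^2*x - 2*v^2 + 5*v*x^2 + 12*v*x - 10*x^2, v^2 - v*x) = -v + x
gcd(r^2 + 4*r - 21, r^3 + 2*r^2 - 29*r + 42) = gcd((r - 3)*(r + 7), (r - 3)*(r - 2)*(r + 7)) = r^2 + 4*r - 21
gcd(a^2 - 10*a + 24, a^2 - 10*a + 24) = a^2 - 10*a + 24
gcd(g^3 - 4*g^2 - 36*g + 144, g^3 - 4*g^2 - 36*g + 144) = g^3 - 4*g^2 - 36*g + 144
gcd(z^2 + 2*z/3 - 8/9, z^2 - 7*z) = 1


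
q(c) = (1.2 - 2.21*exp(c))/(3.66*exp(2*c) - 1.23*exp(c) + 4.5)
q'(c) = (1.2 - 2.21*exp(c))*(-7.32*exp(2*c) + 1.23*exp(c))/(3.66*exp(2*c) - 1.23*exp(c) + 4.5)^2 - 2.21*exp(c)/(3.66*exp(2*c) - 1.23*exp(c) + 4.5)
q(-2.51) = 0.23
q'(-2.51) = -0.04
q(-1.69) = 0.18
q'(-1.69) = -0.09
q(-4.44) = 0.26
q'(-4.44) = -0.01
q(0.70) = -0.19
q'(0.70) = 0.05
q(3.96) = -0.01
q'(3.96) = 0.01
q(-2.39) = 0.23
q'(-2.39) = -0.04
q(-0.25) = -0.09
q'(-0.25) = -0.24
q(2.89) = -0.03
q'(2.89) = 0.03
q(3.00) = -0.03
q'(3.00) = 0.03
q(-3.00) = 0.25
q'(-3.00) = -0.02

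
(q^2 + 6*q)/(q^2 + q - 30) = q/(q - 5)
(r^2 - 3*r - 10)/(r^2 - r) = (r^2 - 3*r - 10)/(r*(r - 1))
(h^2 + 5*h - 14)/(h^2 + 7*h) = (h - 2)/h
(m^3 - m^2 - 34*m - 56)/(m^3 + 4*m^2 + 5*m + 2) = (m^2 - 3*m - 28)/(m^2 + 2*m + 1)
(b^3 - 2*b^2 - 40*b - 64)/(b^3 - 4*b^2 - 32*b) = (b + 2)/b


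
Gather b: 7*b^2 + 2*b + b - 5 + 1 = 7*b^2 + 3*b - 4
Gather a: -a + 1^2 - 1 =-a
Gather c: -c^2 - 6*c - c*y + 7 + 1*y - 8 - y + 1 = -c^2 + c*(-y - 6)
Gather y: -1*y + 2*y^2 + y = 2*y^2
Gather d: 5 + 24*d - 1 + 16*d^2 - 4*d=16*d^2 + 20*d + 4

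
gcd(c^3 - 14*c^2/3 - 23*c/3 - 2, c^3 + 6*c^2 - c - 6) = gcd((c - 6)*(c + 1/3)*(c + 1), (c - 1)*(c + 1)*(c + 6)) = c + 1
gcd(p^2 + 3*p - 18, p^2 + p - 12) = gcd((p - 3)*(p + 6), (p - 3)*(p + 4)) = p - 3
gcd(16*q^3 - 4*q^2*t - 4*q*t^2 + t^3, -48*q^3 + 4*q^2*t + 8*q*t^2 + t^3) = 2*q - t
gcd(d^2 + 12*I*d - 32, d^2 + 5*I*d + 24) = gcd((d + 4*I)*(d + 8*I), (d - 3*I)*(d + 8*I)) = d + 8*I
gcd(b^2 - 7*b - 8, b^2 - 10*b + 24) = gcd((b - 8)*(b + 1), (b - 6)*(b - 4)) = 1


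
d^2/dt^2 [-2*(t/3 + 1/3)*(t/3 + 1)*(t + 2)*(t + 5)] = -8*t^2/3 - 44*t/3 - 164/9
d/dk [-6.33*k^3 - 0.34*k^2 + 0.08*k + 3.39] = -18.99*k^2 - 0.68*k + 0.08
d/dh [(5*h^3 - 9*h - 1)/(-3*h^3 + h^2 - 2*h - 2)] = (5*h^4 - 74*h^3 - 30*h^2 + 2*h + 16)/(9*h^6 - 6*h^5 + 13*h^4 + 8*h^3 + 8*h + 4)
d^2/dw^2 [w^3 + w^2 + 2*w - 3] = 6*w + 2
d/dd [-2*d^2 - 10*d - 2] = -4*d - 10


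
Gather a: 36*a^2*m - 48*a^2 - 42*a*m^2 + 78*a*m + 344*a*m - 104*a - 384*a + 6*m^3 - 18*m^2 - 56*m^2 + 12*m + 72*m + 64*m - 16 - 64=a^2*(36*m - 48) + a*(-42*m^2 + 422*m - 488) + 6*m^3 - 74*m^2 + 148*m - 80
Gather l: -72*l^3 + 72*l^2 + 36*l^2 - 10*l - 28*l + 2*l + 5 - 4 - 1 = -72*l^3 + 108*l^2 - 36*l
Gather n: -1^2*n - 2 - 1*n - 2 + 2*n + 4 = 0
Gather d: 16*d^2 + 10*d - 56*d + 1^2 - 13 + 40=16*d^2 - 46*d + 28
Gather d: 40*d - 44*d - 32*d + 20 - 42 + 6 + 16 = -36*d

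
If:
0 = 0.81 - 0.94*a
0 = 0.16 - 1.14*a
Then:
No Solution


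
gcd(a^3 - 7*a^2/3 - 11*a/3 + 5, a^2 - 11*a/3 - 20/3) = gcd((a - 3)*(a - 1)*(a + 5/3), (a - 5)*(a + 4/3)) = 1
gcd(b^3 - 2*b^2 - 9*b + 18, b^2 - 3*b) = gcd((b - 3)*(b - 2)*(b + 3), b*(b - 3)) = b - 3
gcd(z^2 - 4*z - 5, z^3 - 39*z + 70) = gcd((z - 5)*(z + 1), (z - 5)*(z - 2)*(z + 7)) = z - 5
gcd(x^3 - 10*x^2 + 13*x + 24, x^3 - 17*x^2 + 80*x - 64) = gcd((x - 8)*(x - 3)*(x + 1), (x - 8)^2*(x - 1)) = x - 8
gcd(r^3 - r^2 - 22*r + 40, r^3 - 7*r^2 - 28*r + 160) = r^2 + r - 20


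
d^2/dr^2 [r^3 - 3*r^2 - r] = 6*r - 6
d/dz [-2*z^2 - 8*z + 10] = -4*z - 8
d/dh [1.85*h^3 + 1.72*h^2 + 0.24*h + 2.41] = 5.55*h^2 + 3.44*h + 0.24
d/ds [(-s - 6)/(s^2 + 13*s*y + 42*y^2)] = (-s^2 - 13*s*y - 42*y^2 + (s + 6)*(2*s + 13*y))/(s^2 + 13*s*y + 42*y^2)^2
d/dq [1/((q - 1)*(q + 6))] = (-2*q - 5)/(q^4 + 10*q^3 + 13*q^2 - 60*q + 36)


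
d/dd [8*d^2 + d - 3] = 16*d + 1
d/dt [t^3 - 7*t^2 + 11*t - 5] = 3*t^2 - 14*t + 11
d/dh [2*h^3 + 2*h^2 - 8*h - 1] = 6*h^2 + 4*h - 8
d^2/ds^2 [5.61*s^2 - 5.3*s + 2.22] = 11.2200000000000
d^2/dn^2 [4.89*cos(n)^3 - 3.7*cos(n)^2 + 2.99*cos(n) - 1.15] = -6.6575*cos(n) + 7.4*cos(2*n) - 11.0025*cos(3*n)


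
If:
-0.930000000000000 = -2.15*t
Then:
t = 0.43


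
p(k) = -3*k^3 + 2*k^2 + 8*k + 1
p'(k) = -9*k^2 + 4*k + 8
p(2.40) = -9.75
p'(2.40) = -34.24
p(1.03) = 8.08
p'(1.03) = 2.57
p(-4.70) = 319.05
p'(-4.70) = -209.61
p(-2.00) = 17.00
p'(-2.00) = -36.00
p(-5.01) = 388.37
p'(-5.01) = -237.94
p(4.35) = -173.29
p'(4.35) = -144.90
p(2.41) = -10.10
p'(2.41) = -34.63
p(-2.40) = 34.79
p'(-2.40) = -53.44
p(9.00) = -1952.00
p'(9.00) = -685.00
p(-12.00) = 5377.00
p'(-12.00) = -1336.00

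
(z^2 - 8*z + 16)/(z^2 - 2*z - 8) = (z - 4)/(z + 2)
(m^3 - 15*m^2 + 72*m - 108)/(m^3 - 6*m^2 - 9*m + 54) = (m - 6)/(m + 3)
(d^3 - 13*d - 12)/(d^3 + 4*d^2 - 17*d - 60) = (d + 1)/(d + 5)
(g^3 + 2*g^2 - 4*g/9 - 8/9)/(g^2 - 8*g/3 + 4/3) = (3*g^2 + 8*g + 4)/(3*(g - 2))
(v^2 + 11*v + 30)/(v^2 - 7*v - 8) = (v^2 + 11*v + 30)/(v^2 - 7*v - 8)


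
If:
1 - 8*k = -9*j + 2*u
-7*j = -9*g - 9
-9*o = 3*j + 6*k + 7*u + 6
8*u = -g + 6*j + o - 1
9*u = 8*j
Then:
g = -1328/1139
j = -243/1139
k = -77/1139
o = -27/67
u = -216/1139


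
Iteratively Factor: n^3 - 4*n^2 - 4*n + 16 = (n + 2)*(n^2 - 6*n + 8) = (n - 4)*(n + 2)*(n - 2)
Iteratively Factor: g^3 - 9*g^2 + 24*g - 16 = (g - 1)*(g^2 - 8*g + 16) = (g - 4)*(g - 1)*(g - 4)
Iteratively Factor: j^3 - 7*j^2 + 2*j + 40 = (j - 5)*(j^2 - 2*j - 8) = (j - 5)*(j + 2)*(j - 4)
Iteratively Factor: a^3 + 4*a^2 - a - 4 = (a - 1)*(a^2 + 5*a + 4) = (a - 1)*(a + 1)*(a + 4)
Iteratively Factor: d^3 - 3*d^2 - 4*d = (d + 1)*(d^2 - 4*d) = d*(d + 1)*(d - 4)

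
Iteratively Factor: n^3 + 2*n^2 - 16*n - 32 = (n + 2)*(n^2 - 16) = (n - 4)*(n + 2)*(n + 4)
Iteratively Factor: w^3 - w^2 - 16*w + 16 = (w + 4)*(w^2 - 5*w + 4) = (w - 1)*(w + 4)*(w - 4)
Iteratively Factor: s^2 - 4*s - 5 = (s - 5)*(s + 1)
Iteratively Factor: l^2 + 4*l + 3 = (l + 1)*(l + 3)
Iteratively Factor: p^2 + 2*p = (p + 2)*(p)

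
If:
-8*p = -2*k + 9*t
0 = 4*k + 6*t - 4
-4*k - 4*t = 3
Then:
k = -17/4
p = -5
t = 7/2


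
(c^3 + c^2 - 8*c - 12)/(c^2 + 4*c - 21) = (c^2 + 4*c + 4)/(c + 7)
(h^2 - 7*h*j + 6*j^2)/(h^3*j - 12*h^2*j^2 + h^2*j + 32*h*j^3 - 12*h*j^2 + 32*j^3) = (h^2 - 7*h*j + 6*j^2)/(j*(h^3 - 12*h^2*j + h^2 + 32*h*j^2 - 12*h*j + 32*j^2))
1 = 1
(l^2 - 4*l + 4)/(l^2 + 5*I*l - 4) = (l^2 - 4*l + 4)/(l^2 + 5*I*l - 4)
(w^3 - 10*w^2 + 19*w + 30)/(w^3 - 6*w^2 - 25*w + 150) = (w + 1)/(w + 5)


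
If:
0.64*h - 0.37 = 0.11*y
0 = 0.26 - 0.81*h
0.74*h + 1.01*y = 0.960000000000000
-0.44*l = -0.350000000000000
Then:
No Solution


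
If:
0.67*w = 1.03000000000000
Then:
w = 1.54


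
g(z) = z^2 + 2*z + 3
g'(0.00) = 2.00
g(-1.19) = 2.04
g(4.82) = 35.87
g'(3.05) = 8.10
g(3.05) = 18.40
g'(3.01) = 8.02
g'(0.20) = 2.40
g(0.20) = 3.44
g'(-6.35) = -10.70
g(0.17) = 3.37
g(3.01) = 18.08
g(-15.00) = 198.00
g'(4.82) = 11.64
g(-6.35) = 30.62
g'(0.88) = 3.76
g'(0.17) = 2.34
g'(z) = 2*z + 2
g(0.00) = 3.00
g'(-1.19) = -0.38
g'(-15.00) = -28.00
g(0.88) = 5.53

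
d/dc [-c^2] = -2*c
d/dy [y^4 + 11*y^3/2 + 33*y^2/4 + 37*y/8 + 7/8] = 4*y^3 + 33*y^2/2 + 33*y/2 + 37/8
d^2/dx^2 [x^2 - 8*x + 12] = 2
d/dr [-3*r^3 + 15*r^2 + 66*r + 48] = -9*r^2 + 30*r + 66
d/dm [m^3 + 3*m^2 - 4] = 3*m*(m + 2)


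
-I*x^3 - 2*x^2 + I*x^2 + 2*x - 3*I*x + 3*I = (x - 3*I)*(x + I)*(-I*x + I)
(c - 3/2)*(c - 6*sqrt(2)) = c^2 - 6*sqrt(2)*c - 3*c/2 + 9*sqrt(2)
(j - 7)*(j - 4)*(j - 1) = j^3 - 12*j^2 + 39*j - 28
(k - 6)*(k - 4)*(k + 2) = k^3 - 8*k^2 + 4*k + 48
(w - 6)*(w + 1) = w^2 - 5*w - 6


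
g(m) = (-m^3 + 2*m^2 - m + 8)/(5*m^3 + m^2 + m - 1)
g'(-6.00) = -0.02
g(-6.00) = -0.29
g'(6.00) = -0.01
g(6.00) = -0.13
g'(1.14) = -2.36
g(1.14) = 0.90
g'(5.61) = -0.02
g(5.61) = -0.12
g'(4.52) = -0.03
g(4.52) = -0.10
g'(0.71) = -19.58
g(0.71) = 3.96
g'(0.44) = -10613.93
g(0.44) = 132.09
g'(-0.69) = -6.45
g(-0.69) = -3.49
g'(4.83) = -0.02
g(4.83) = -0.11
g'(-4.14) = -0.05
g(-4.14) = -0.34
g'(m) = (-15*m^2 - 2*m - 1)*(-m^3 + 2*m^2 - m + 8)/(5*m^3 + m^2 + m - 1)^2 + (-3*m^2 + 4*m - 1)/(5*m^3 + m^2 + m - 1) = (-11*m^4 + 8*m^3 - 114*m^2 - 20*m - 7)/(25*m^6 + 10*m^5 + 11*m^4 - 8*m^3 - m^2 - 2*m + 1)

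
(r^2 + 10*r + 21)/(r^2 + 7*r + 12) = (r + 7)/(r + 4)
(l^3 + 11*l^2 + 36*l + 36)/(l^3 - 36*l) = (l^2 + 5*l + 6)/(l*(l - 6))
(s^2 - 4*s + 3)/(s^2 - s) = (s - 3)/s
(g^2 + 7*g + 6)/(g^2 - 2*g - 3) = (g + 6)/(g - 3)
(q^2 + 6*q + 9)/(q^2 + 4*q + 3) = (q + 3)/(q + 1)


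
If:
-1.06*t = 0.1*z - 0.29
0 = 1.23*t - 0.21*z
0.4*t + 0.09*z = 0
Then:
No Solution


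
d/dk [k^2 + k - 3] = 2*k + 1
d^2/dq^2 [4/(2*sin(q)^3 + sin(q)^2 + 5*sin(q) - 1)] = 4*(-36*sin(q)^6 - 22*sin(q)^5 + 24*sin(q)^4 - sin(q)^3 + 37*sin(q)^2 + 37*sin(q) + 52)/(2*sin(q)^3 + sin(q)^2 + 5*sin(q) - 1)^3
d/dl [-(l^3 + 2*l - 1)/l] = -2*l - 1/l^2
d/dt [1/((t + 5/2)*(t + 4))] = 2*(-4*t - 13)/(4*t^4 + 52*t^3 + 249*t^2 + 520*t + 400)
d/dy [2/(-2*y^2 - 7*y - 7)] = 2*(4*y + 7)/(2*y^2 + 7*y + 7)^2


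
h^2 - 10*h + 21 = (h - 7)*(h - 3)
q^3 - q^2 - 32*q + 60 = (q - 5)*(q - 2)*(q + 6)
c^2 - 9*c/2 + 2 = (c - 4)*(c - 1/2)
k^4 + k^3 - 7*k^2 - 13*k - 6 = (k - 3)*(k + 1)^2*(k + 2)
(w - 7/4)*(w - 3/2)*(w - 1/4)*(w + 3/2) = w^4 - 2*w^3 - 29*w^2/16 + 9*w/2 - 63/64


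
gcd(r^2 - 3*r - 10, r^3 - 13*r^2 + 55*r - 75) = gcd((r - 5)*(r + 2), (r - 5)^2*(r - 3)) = r - 5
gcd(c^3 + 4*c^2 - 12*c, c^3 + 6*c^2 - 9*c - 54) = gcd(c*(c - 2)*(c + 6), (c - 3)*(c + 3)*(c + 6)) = c + 6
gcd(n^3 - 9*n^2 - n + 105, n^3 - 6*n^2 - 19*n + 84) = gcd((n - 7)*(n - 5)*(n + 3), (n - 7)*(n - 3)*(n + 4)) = n - 7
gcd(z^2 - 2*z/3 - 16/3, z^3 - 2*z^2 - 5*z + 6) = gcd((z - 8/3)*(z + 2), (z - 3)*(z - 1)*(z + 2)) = z + 2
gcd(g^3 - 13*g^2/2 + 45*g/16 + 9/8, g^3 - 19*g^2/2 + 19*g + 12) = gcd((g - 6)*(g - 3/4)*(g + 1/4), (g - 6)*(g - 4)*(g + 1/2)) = g - 6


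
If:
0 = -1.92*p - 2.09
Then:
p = -1.09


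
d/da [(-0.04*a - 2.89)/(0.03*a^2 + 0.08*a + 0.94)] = (0.0012*a^2 + 0.1734*a + 0.1936)/(0.0009*a^4 + 0.0048*a^3 + 0.0628*a^2 + 0.1504*a + 0.8836)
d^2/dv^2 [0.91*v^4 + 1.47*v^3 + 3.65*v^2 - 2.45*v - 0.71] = 10.92*v^2 + 8.82*v + 7.3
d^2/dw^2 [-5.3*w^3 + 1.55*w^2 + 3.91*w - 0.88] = 3.1 - 31.8*w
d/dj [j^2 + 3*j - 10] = 2*j + 3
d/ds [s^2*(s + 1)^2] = 2*s*(s + 1)*(2*s + 1)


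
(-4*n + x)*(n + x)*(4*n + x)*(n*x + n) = -16*n^4*x - 16*n^4 - 16*n^3*x^2 - 16*n^3*x + n^2*x^3 + n^2*x^2 + n*x^4 + n*x^3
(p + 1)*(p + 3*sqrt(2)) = p^2 + p + 3*sqrt(2)*p + 3*sqrt(2)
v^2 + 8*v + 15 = (v + 3)*(v + 5)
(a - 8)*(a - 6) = a^2 - 14*a + 48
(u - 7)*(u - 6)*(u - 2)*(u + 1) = u^4 - 14*u^3 + 53*u^2 - 16*u - 84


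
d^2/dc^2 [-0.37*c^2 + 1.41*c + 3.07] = -0.740000000000000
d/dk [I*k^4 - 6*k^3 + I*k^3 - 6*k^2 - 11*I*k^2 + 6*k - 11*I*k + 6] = 4*I*k^3 + k^2*(-18 + 3*I) + k*(-12 - 22*I) + 6 - 11*I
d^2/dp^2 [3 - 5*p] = 0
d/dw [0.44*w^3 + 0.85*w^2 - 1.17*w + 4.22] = 1.32*w^2 + 1.7*w - 1.17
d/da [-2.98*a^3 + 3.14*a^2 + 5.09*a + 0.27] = -8.94*a^2 + 6.28*a + 5.09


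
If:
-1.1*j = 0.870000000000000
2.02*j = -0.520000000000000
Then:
No Solution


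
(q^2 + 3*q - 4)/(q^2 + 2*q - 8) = (q - 1)/(q - 2)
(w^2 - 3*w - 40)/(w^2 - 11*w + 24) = (w + 5)/(w - 3)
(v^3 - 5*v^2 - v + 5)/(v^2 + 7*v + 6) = (v^2 - 6*v + 5)/(v + 6)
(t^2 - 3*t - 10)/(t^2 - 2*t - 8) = (t - 5)/(t - 4)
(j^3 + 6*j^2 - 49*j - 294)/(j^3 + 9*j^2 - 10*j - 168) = (j - 7)/(j - 4)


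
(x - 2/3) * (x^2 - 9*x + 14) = x^3 - 29*x^2/3 + 20*x - 28/3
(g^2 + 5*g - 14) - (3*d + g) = -3*d + g^2 + 4*g - 14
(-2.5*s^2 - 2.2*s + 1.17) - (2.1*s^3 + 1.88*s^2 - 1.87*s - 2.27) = -2.1*s^3 - 4.38*s^2 - 0.33*s + 3.44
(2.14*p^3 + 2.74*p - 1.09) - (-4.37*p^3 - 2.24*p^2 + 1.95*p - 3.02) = 6.51*p^3 + 2.24*p^2 + 0.79*p + 1.93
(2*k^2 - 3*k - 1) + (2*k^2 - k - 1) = 4*k^2 - 4*k - 2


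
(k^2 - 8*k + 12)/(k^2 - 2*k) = (k - 6)/k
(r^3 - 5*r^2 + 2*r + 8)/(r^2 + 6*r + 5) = (r^2 - 6*r + 8)/(r + 5)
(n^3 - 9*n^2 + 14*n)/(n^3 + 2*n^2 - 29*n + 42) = n*(n - 7)/(n^2 + 4*n - 21)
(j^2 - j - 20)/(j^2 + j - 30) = (j + 4)/(j + 6)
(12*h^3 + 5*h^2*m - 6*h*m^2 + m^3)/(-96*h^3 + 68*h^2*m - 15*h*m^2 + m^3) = (-h - m)/(8*h - m)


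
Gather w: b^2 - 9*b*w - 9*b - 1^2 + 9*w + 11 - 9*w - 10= b^2 - 9*b*w - 9*b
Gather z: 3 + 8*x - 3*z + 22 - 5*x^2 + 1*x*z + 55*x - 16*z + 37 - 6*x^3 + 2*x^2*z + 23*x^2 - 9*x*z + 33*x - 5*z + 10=-6*x^3 + 18*x^2 + 96*x + z*(2*x^2 - 8*x - 24) + 72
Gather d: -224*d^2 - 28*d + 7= -224*d^2 - 28*d + 7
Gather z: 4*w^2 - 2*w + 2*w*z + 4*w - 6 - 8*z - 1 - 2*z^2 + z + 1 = 4*w^2 + 2*w - 2*z^2 + z*(2*w - 7) - 6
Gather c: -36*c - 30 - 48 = -36*c - 78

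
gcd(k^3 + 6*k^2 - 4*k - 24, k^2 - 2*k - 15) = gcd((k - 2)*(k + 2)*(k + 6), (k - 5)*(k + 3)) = 1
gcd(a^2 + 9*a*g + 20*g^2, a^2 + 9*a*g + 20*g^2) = a^2 + 9*a*g + 20*g^2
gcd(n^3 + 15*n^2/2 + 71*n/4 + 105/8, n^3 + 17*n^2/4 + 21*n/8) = n + 7/2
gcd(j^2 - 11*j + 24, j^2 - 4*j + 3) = j - 3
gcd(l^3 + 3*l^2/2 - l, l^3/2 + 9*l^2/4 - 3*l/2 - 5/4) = 1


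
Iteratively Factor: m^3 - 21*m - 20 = (m - 5)*(m^2 + 5*m + 4) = (m - 5)*(m + 4)*(m + 1)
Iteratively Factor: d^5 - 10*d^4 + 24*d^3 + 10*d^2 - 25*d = (d - 1)*(d^4 - 9*d^3 + 15*d^2 + 25*d) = (d - 5)*(d - 1)*(d^3 - 4*d^2 - 5*d) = d*(d - 5)*(d - 1)*(d^2 - 4*d - 5) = d*(d - 5)^2*(d - 1)*(d + 1)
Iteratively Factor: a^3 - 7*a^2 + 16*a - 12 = (a - 2)*(a^2 - 5*a + 6) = (a - 3)*(a - 2)*(a - 2)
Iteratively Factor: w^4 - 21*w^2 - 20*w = (w + 4)*(w^3 - 4*w^2 - 5*w) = (w - 5)*(w + 4)*(w^2 + w) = w*(w - 5)*(w + 4)*(w + 1)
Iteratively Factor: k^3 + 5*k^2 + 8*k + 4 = (k + 2)*(k^2 + 3*k + 2) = (k + 1)*(k + 2)*(k + 2)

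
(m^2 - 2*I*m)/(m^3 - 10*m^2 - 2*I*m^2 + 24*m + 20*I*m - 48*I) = m/(m^2 - 10*m + 24)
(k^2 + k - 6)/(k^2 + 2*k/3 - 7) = 3*(k - 2)/(3*k - 7)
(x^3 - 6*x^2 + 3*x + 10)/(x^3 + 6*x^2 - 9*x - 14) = (x - 5)/(x + 7)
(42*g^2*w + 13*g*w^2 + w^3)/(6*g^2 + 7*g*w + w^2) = w*(7*g + w)/(g + w)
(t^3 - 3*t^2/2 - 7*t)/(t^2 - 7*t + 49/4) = 2*t*(t + 2)/(2*t - 7)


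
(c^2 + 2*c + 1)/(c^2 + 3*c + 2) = (c + 1)/(c + 2)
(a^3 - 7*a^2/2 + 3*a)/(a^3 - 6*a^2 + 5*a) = (a^2 - 7*a/2 + 3)/(a^2 - 6*a + 5)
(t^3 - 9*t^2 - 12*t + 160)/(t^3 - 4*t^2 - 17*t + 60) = (t - 8)/(t - 3)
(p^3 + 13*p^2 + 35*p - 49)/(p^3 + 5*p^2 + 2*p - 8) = (p^2 + 14*p + 49)/(p^2 + 6*p + 8)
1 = 1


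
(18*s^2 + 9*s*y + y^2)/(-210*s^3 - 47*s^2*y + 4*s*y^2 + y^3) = (3*s + y)/(-35*s^2 - 2*s*y + y^2)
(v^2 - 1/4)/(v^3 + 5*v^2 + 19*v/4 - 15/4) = (2*v + 1)/(2*v^2 + 11*v + 15)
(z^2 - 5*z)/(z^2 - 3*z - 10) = z/(z + 2)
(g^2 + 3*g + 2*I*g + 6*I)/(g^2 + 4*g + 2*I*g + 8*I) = (g + 3)/(g + 4)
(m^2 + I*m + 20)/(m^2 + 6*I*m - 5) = (m - 4*I)/(m + I)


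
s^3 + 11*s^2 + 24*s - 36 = (s - 1)*(s + 6)^2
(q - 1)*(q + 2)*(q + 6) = q^3 + 7*q^2 + 4*q - 12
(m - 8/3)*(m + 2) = m^2 - 2*m/3 - 16/3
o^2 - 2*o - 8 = (o - 4)*(o + 2)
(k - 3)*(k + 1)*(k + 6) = k^3 + 4*k^2 - 15*k - 18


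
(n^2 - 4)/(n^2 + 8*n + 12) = (n - 2)/(n + 6)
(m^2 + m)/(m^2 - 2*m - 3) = m/(m - 3)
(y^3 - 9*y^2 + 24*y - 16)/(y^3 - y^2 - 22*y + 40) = (y^2 - 5*y + 4)/(y^2 + 3*y - 10)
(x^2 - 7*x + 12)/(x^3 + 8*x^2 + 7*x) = (x^2 - 7*x + 12)/(x*(x^2 + 8*x + 7))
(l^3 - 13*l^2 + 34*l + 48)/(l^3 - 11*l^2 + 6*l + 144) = (l + 1)/(l + 3)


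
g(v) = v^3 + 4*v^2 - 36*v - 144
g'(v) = 3*v^2 + 8*v - 36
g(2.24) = -193.33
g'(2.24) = -3.03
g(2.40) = -193.54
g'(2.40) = 0.48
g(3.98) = -160.87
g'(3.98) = 43.36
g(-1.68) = -76.97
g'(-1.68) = -40.97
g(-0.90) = -109.09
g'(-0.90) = -40.77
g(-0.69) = -117.58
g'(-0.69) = -40.09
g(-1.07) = -102.13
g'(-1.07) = -41.13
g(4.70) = -121.02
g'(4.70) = 67.87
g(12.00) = 1728.00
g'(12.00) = 492.00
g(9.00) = 585.00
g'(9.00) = 279.00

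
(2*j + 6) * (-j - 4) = -2*j^2 - 14*j - 24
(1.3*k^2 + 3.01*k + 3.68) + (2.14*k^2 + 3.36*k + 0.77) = 3.44*k^2 + 6.37*k + 4.45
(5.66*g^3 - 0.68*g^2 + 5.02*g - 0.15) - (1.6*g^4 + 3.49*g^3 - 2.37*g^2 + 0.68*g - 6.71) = -1.6*g^4 + 2.17*g^3 + 1.69*g^2 + 4.34*g + 6.56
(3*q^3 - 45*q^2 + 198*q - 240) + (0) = 3*q^3 - 45*q^2 + 198*q - 240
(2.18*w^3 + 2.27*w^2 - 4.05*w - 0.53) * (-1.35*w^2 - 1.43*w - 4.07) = -2.943*w^5 - 6.1819*w^4 - 6.6512*w^3 - 2.7319*w^2 + 17.2414*w + 2.1571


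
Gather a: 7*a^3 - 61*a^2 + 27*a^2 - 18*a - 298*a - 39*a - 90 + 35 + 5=7*a^3 - 34*a^2 - 355*a - 50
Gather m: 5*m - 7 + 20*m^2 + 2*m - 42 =20*m^2 + 7*m - 49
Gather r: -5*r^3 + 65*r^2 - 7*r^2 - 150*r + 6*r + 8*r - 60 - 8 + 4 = -5*r^3 + 58*r^2 - 136*r - 64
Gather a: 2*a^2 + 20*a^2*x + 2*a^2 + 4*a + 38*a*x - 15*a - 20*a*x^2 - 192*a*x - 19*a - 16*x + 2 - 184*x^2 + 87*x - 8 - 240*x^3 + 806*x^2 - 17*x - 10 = a^2*(20*x + 4) + a*(-20*x^2 - 154*x - 30) - 240*x^3 + 622*x^2 + 54*x - 16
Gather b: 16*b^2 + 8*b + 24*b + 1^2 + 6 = 16*b^2 + 32*b + 7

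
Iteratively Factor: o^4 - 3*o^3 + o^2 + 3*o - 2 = (o - 1)*(o^3 - 2*o^2 - o + 2) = (o - 1)^2*(o^2 - o - 2) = (o - 2)*(o - 1)^2*(o + 1)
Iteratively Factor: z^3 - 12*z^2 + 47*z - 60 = (z - 3)*(z^2 - 9*z + 20) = (z - 5)*(z - 3)*(z - 4)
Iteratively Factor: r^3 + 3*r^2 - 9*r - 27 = (r + 3)*(r^2 - 9) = (r + 3)^2*(r - 3)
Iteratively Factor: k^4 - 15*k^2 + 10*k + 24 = (k + 1)*(k^3 - k^2 - 14*k + 24) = (k - 3)*(k + 1)*(k^2 + 2*k - 8) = (k - 3)*(k + 1)*(k + 4)*(k - 2)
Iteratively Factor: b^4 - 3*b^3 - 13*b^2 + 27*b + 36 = (b - 4)*(b^3 + b^2 - 9*b - 9) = (b - 4)*(b + 1)*(b^2 - 9) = (b - 4)*(b - 3)*(b + 1)*(b + 3)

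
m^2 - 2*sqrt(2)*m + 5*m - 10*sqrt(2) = (m + 5)*(m - 2*sqrt(2))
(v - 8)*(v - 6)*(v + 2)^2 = v^4 - 10*v^3 - 4*v^2 + 136*v + 192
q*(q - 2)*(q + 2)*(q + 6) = q^4 + 6*q^3 - 4*q^2 - 24*q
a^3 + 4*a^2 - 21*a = a*(a - 3)*(a + 7)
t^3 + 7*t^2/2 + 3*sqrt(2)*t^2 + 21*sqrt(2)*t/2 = t*(t + 7/2)*(t + 3*sqrt(2))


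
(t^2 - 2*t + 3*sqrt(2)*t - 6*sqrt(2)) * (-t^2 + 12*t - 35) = -t^4 - 3*sqrt(2)*t^3 + 14*t^3 - 59*t^2 + 42*sqrt(2)*t^2 - 177*sqrt(2)*t + 70*t + 210*sqrt(2)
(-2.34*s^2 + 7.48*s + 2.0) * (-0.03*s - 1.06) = 0.0702*s^3 + 2.256*s^2 - 7.9888*s - 2.12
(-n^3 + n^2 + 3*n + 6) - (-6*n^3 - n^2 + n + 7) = 5*n^3 + 2*n^2 + 2*n - 1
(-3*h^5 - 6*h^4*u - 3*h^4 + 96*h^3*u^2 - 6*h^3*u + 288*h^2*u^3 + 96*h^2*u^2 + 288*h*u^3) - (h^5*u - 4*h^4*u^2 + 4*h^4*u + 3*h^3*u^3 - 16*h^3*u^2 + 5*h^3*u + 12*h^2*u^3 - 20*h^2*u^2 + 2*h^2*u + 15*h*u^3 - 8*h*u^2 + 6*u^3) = -h^5*u - 3*h^5 + 4*h^4*u^2 - 10*h^4*u - 3*h^4 - 3*h^3*u^3 + 112*h^3*u^2 - 11*h^3*u + 276*h^2*u^3 + 116*h^2*u^2 - 2*h^2*u + 273*h*u^3 + 8*h*u^2 - 6*u^3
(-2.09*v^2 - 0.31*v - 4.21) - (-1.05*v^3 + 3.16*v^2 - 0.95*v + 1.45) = 1.05*v^3 - 5.25*v^2 + 0.64*v - 5.66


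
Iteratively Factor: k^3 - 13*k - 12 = (k - 4)*(k^2 + 4*k + 3) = (k - 4)*(k + 3)*(k + 1)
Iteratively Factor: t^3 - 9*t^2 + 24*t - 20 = (t - 2)*(t^2 - 7*t + 10) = (t - 2)^2*(t - 5)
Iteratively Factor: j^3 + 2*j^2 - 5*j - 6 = (j + 3)*(j^2 - j - 2) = (j - 2)*(j + 3)*(j + 1)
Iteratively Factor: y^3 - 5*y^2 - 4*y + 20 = (y + 2)*(y^2 - 7*y + 10) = (y - 2)*(y + 2)*(y - 5)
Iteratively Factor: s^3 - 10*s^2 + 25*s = (s - 5)*(s^2 - 5*s) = (s - 5)^2*(s)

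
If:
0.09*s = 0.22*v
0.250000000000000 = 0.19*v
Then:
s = 3.22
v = 1.32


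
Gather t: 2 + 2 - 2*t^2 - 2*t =-2*t^2 - 2*t + 4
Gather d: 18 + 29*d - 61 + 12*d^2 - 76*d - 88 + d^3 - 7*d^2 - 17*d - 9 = d^3 + 5*d^2 - 64*d - 140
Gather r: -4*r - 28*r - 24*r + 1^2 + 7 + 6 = 14 - 56*r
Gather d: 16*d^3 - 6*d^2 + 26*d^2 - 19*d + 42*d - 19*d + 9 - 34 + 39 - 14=16*d^3 + 20*d^2 + 4*d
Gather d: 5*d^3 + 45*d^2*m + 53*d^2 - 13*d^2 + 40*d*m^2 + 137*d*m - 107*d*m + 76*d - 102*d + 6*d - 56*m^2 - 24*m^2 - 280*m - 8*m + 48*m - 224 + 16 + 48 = 5*d^3 + d^2*(45*m + 40) + d*(40*m^2 + 30*m - 20) - 80*m^2 - 240*m - 160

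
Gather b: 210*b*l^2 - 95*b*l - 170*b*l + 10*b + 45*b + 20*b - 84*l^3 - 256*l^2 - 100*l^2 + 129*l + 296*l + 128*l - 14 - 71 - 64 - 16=b*(210*l^2 - 265*l + 75) - 84*l^3 - 356*l^2 + 553*l - 165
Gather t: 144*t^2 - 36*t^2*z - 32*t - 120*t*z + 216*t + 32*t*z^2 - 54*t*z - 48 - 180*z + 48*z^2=t^2*(144 - 36*z) + t*(32*z^2 - 174*z + 184) + 48*z^2 - 180*z - 48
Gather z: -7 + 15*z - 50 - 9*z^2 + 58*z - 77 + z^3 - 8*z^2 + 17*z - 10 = z^3 - 17*z^2 + 90*z - 144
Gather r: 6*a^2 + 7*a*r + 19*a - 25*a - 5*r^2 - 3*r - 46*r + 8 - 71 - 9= 6*a^2 - 6*a - 5*r^2 + r*(7*a - 49) - 72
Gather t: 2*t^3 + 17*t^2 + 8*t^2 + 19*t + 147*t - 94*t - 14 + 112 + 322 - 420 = 2*t^3 + 25*t^2 + 72*t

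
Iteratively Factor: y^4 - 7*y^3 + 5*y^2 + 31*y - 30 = (y + 2)*(y^3 - 9*y^2 + 23*y - 15) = (y - 1)*(y + 2)*(y^2 - 8*y + 15) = (y - 5)*(y - 1)*(y + 2)*(y - 3)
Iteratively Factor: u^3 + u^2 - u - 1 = (u - 1)*(u^2 + 2*u + 1) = (u - 1)*(u + 1)*(u + 1)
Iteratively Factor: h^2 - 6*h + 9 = (h - 3)*(h - 3)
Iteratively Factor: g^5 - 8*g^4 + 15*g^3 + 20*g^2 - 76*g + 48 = (g - 4)*(g^4 - 4*g^3 - g^2 + 16*g - 12) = (g - 4)*(g - 1)*(g^3 - 3*g^2 - 4*g + 12) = (g - 4)*(g - 1)*(g + 2)*(g^2 - 5*g + 6) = (g - 4)*(g - 2)*(g - 1)*(g + 2)*(g - 3)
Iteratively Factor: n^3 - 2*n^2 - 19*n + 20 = (n + 4)*(n^2 - 6*n + 5) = (n - 1)*(n + 4)*(n - 5)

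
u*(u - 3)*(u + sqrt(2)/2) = u^3 - 3*u^2 + sqrt(2)*u^2/2 - 3*sqrt(2)*u/2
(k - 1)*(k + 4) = k^2 + 3*k - 4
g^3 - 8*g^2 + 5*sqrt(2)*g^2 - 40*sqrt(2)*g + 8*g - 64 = (g - 8)*(g + sqrt(2))*(g + 4*sqrt(2))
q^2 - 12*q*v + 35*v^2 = (q - 7*v)*(q - 5*v)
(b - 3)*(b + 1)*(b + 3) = b^3 + b^2 - 9*b - 9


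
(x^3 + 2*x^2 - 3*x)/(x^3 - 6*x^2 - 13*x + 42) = x*(x - 1)/(x^2 - 9*x + 14)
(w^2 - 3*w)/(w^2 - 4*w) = (w - 3)/(w - 4)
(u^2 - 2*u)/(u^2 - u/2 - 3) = 2*u/(2*u + 3)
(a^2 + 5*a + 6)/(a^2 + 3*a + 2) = (a + 3)/(a + 1)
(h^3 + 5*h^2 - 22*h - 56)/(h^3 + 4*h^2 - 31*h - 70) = (h - 4)/(h - 5)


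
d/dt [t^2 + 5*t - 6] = 2*t + 5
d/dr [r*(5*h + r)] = 5*h + 2*r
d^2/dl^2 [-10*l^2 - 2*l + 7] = -20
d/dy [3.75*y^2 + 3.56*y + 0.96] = 7.5*y + 3.56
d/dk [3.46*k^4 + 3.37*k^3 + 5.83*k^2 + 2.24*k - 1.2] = 13.84*k^3 + 10.11*k^2 + 11.66*k + 2.24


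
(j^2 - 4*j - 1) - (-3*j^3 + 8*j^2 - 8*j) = 3*j^3 - 7*j^2 + 4*j - 1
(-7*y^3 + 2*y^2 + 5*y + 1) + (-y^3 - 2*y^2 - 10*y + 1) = -8*y^3 - 5*y + 2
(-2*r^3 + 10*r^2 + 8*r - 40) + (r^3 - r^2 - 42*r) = -r^3 + 9*r^2 - 34*r - 40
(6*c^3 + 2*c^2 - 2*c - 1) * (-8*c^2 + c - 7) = -48*c^5 - 10*c^4 - 24*c^3 - 8*c^2 + 13*c + 7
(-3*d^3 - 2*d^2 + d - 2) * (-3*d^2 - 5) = 9*d^5 + 6*d^4 + 12*d^3 + 16*d^2 - 5*d + 10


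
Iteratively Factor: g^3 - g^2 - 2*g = (g + 1)*(g^2 - 2*g) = (g - 2)*(g + 1)*(g)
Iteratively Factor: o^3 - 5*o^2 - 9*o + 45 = (o - 5)*(o^2 - 9) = (o - 5)*(o + 3)*(o - 3)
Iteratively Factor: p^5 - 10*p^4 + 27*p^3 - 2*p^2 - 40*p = (p - 4)*(p^4 - 6*p^3 + 3*p^2 + 10*p) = (p - 4)*(p - 2)*(p^3 - 4*p^2 - 5*p) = (p - 4)*(p - 2)*(p + 1)*(p^2 - 5*p) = (p - 5)*(p - 4)*(p - 2)*(p + 1)*(p)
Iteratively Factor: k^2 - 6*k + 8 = (k - 2)*(k - 4)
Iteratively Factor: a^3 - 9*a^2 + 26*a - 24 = (a - 4)*(a^2 - 5*a + 6) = (a - 4)*(a - 3)*(a - 2)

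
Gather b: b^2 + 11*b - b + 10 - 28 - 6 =b^2 + 10*b - 24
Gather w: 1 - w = 1 - w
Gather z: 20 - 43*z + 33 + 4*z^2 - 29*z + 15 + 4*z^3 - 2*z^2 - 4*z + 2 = 4*z^3 + 2*z^2 - 76*z + 70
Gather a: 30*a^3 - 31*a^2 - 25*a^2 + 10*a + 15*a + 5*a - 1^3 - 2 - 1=30*a^3 - 56*a^2 + 30*a - 4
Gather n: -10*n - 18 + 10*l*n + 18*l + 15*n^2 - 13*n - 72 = 18*l + 15*n^2 + n*(10*l - 23) - 90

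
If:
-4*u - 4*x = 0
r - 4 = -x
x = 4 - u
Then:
No Solution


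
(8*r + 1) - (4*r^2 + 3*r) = -4*r^2 + 5*r + 1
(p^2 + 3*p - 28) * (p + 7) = p^3 + 10*p^2 - 7*p - 196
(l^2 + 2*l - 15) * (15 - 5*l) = -5*l^3 + 5*l^2 + 105*l - 225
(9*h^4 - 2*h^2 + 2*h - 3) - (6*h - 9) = 9*h^4 - 2*h^2 - 4*h + 6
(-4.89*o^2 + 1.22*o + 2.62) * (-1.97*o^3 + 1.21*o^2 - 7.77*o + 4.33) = 9.6333*o^5 - 8.3203*o^4 + 34.3101*o^3 - 27.4829*o^2 - 15.0748*o + 11.3446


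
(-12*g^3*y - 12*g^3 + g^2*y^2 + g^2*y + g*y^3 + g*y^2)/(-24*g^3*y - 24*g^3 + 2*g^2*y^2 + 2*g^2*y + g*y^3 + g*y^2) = (-12*g^2 + g*y + y^2)/(-24*g^2 + 2*g*y + y^2)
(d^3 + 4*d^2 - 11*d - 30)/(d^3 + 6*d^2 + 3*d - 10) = (d - 3)/(d - 1)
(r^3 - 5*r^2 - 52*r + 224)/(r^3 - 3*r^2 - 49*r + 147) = (r^2 - 12*r + 32)/(r^2 - 10*r + 21)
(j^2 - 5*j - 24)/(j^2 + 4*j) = (j^2 - 5*j - 24)/(j*(j + 4))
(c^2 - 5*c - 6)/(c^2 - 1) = (c - 6)/(c - 1)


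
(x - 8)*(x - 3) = x^2 - 11*x + 24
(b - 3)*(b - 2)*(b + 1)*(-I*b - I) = -I*b^4 + 3*I*b^3 + 3*I*b^2 - 7*I*b - 6*I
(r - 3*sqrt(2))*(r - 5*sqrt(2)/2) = r^2 - 11*sqrt(2)*r/2 + 15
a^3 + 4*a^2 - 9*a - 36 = (a - 3)*(a + 3)*(a + 4)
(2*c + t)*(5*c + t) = 10*c^2 + 7*c*t + t^2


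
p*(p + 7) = p^2 + 7*p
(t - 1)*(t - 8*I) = t^2 - t - 8*I*t + 8*I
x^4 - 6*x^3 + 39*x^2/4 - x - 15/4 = (x - 3)*(x - 5/2)*(x - 1)*(x + 1/2)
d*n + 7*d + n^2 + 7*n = (d + n)*(n + 7)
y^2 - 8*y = y*(y - 8)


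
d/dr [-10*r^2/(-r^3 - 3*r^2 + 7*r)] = 10*(-r^2 - 7)/(r^2 + 3*r - 7)^2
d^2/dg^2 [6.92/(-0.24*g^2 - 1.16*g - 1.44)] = (0.797184*g^2 + 3.853056*g - 6.92*(0.48*g + 1.16)*(0.96*g + 2.32) + 4.783104)/(0.24*g^2 + 1.16*g + 1.44)^3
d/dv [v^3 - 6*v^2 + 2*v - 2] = 3*v^2 - 12*v + 2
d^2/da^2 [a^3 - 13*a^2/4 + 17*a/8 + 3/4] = 6*a - 13/2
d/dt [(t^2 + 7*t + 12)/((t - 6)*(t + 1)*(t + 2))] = (-t^4 - 14*t^3 - 31*t^2 + 48*t + 108)/(t^6 - 6*t^5 - 23*t^4 + 72*t^3 + 328*t^2 + 384*t + 144)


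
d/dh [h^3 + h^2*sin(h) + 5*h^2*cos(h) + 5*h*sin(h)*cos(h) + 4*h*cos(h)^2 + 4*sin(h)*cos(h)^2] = -5*h^2*sin(h) + h^2*cos(h) + 3*h^2 + 2*h*sin(h) - 4*h*sin(2*h) + 10*h*cos(h) + 5*h*cos(2*h) + 5*sin(2*h)/2 + cos(h) + 2*cos(2*h) + 3*cos(3*h) + 2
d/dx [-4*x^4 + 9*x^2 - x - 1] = -16*x^3 + 18*x - 1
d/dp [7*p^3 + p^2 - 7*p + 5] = 21*p^2 + 2*p - 7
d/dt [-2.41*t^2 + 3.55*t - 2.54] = 3.55 - 4.82*t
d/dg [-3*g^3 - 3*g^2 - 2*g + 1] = -9*g^2 - 6*g - 2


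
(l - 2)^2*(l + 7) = l^3 + 3*l^2 - 24*l + 28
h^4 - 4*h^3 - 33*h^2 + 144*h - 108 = (h - 6)*(h - 3)*(h - 1)*(h + 6)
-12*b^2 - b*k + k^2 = (-4*b + k)*(3*b + k)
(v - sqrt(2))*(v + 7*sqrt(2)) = v^2 + 6*sqrt(2)*v - 14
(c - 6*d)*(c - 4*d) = c^2 - 10*c*d + 24*d^2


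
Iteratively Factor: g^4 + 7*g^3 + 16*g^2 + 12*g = (g + 3)*(g^3 + 4*g^2 + 4*g) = (g + 2)*(g + 3)*(g^2 + 2*g) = g*(g + 2)*(g + 3)*(g + 2)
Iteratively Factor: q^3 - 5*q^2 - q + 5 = (q - 1)*(q^2 - 4*q - 5) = (q - 1)*(q + 1)*(q - 5)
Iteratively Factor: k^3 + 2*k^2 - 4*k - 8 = (k - 2)*(k^2 + 4*k + 4) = (k - 2)*(k + 2)*(k + 2)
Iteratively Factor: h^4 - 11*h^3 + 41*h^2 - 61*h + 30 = (h - 5)*(h^3 - 6*h^2 + 11*h - 6) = (h - 5)*(h - 2)*(h^2 - 4*h + 3) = (h - 5)*(h - 3)*(h - 2)*(h - 1)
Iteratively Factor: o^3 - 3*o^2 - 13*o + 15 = (o - 1)*(o^2 - 2*o - 15) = (o - 1)*(o + 3)*(o - 5)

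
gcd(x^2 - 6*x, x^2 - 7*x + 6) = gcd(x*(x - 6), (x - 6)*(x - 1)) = x - 6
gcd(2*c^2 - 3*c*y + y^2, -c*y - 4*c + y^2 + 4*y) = -c + y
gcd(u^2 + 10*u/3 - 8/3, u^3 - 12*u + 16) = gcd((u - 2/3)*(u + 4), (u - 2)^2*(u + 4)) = u + 4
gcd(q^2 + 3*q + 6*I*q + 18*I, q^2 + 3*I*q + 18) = q + 6*I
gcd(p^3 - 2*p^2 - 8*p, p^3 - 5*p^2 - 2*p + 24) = p^2 - 2*p - 8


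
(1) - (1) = 0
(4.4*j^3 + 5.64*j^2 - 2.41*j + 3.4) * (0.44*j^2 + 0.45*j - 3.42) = 1.936*j^5 + 4.4616*j^4 - 13.5704*j^3 - 18.8773*j^2 + 9.7722*j - 11.628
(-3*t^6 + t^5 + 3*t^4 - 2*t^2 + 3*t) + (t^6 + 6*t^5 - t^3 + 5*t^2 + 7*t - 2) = -2*t^6 + 7*t^5 + 3*t^4 - t^3 + 3*t^2 + 10*t - 2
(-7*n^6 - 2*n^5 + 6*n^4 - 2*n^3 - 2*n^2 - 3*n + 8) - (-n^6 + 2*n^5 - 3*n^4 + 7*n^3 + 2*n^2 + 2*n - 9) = -6*n^6 - 4*n^5 + 9*n^4 - 9*n^3 - 4*n^2 - 5*n + 17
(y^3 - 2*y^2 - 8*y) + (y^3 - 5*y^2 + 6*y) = 2*y^3 - 7*y^2 - 2*y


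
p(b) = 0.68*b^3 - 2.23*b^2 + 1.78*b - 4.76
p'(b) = 2.04*b^2 - 4.46*b + 1.78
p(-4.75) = -136.41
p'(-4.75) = 68.99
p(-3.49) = -67.04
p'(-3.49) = 42.19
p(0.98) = -4.52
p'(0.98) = -0.63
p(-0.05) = -4.85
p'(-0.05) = 2.01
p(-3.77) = -79.60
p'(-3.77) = 47.59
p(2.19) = -4.41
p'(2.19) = 1.80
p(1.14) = -4.62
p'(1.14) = -0.65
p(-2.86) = -44.00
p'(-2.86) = 31.22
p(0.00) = -4.76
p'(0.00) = 1.78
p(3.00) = -1.13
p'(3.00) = 6.76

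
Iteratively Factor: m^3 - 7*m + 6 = (m - 2)*(m^2 + 2*m - 3) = (m - 2)*(m - 1)*(m + 3)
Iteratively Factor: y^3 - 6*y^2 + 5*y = (y - 5)*(y^2 - y) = (y - 5)*(y - 1)*(y)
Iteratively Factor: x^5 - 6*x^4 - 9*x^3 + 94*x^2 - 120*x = (x - 2)*(x^4 - 4*x^3 - 17*x^2 + 60*x) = (x - 3)*(x - 2)*(x^3 - x^2 - 20*x) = x*(x - 3)*(x - 2)*(x^2 - x - 20) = x*(x - 5)*(x - 3)*(x - 2)*(x + 4)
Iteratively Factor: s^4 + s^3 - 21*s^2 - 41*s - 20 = (s + 1)*(s^3 - 21*s - 20) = (s + 1)^2*(s^2 - s - 20) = (s + 1)^2*(s + 4)*(s - 5)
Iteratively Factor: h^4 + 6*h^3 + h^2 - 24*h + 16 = (h + 4)*(h^3 + 2*h^2 - 7*h + 4) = (h + 4)^2*(h^2 - 2*h + 1) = (h - 1)*(h + 4)^2*(h - 1)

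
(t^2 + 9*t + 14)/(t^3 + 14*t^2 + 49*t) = (t + 2)/(t*(t + 7))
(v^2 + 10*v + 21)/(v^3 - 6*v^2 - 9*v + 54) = (v + 7)/(v^2 - 9*v + 18)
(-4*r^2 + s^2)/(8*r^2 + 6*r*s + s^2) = (-2*r + s)/(4*r + s)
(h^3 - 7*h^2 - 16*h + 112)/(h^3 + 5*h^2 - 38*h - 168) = (h^2 - 11*h + 28)/(h^2 + h - 42)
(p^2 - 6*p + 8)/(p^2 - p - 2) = (p - 4)/(p + 1)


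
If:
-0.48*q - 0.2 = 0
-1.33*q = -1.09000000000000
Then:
No Solution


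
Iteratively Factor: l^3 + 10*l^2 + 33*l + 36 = (l + 3)*(l^2 + 7*l + 12) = (l + 3)*(l + 4)*(l + 3)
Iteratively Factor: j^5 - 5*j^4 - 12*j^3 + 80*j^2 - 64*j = (j - 1)*(j^4 - 4*j^3 - 16*j^2 + 64*j) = (j - 4)*(j - 1)*(j^3 - 16*j) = j*(j - 4)*(j - 1)*(j^2 - 16) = j*(j - 4)^2*(j - 1)*(j + 4)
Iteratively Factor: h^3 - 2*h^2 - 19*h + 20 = (h - 5)*(h^2 + 3*h - 4) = (h - 5)*(h + 4)*(h - 1)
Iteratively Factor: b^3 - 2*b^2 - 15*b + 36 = (b - 3)*(b^2 + b - 12) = (b - 3)*(b + 4)*(b - 3)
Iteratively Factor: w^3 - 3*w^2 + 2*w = (w - 1)*(w^2 - 2*w) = w*(w - 1)*(w - 2)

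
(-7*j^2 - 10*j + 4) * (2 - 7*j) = 49*j^3 + 56*j^2 - 48*j + 8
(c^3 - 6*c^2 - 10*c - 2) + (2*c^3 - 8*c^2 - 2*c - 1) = 3*c^3 - 14*c^2 - 12*c - 3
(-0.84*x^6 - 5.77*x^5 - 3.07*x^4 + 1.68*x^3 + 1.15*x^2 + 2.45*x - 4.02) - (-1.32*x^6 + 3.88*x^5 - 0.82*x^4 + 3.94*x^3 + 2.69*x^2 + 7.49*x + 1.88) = 0.48*x^6 - 9.65*x^5 - 2.25*x^4 - 2.26*x^3 - 1.54*x^2 - 5.04*x - 5.9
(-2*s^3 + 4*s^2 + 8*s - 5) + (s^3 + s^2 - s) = -s^3 + 5*s^2 + 7*s - 5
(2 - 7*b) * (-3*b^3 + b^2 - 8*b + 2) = 21*b^4 - 13*b^3 + 58*b^2 - 30*b + 4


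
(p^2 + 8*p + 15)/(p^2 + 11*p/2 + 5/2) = 2*(p + 3)/(2*p + 1)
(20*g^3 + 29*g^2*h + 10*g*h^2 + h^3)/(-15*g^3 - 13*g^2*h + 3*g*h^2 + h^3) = (-4*g - h)/(3*g - h)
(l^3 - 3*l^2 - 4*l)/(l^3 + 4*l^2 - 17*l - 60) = l*(l + 1)/(l^2 + 8*l + 15)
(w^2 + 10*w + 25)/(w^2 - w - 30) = (w + 5)/(w - 6)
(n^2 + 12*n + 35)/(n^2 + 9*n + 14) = (n + 5)/(n + 2)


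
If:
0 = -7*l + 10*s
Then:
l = 10*s/7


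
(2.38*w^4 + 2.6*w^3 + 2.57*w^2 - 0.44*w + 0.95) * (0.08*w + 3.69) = 0.1904*w^5 + 8.9902*w^4 + 9.7996*w^3 + 9.4481*w^2 - 1.5476*w + 3.5055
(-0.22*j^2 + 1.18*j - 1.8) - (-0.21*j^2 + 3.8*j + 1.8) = -0.01*j^2 - 2.62*j - 3.6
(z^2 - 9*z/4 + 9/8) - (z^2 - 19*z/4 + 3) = 5*z/2 - 15/8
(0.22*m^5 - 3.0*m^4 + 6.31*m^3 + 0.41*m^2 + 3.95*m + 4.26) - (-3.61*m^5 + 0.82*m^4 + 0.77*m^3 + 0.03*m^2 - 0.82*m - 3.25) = 3.83*m^5 - 3.82*m^4 + 5.54*m^3 + 0.38*m^2 + 4.77*m + 7.51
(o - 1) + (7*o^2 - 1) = 7*o^2 + o - 2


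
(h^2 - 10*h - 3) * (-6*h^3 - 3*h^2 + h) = -6*h^5 + 57*h^4 + 49*h^3 - h^2 - 3*h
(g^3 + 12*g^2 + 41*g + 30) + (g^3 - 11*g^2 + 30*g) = 2*g^3 + g^2 + 71*g + 30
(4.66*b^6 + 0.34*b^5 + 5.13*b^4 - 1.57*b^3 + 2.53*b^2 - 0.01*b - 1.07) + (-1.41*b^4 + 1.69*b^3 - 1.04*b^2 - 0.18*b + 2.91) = 4.66*b^6 + 0.34*b^5 + 3.72*b^4 + 0.12*b^3 + 1.49*b^2 - 0.19*b + 1.84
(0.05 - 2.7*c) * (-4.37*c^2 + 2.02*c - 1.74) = 11.799*c^3 - 5.6725*c^2 + 4.799*c - 0.087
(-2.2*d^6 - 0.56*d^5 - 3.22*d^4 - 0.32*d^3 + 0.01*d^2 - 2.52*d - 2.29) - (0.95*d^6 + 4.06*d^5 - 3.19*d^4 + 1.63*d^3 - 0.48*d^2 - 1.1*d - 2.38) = -3.15*d^6 - 4.62*d^5 - 0.0300000000000002*d^4 - 1.95*d^3 + 0.49*d^2 - 1.42*d + 0.0899999999999999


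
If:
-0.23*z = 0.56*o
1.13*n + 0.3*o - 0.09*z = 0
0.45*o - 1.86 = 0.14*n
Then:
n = -1.66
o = 3.62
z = -8.81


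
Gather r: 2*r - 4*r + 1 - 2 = -2*r - 1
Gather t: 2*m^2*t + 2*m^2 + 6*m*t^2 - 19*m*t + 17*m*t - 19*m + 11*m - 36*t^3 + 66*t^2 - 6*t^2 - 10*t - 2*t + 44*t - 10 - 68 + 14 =2*m^2 - 8*m - 36*t^3 + t^2*(6*m + 60) + t*(2*m^2 - 2*m + 32) - 64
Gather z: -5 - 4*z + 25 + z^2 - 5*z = z^2 - 9*z + 20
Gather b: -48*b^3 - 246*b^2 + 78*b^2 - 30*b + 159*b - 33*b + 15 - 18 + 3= -48*b^3 - 168*b^2 + 96*b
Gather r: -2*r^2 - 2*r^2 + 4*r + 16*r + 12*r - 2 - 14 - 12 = -4*r^2 + 32*r - 28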